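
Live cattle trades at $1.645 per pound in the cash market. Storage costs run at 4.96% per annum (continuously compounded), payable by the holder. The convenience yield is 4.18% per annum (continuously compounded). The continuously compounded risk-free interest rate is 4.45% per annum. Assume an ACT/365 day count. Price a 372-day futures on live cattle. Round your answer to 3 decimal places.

Net carry = r + u − y = 0.0445 + 0.0496 − 0.0418 = 0.0523
F = S·e^((r+u−y)T) = 1.645 · e^(0.0523 × 372/365) = 1.645 · e^0.053303
= 1.645 × 1.054749 = $1.735 per pound

$1.735 per pound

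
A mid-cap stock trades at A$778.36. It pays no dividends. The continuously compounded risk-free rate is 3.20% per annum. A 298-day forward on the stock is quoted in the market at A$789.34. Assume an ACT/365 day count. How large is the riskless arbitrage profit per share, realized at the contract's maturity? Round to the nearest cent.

Fair forward: F* = S·e^(carry·T), with carry = r = 0.0320
F* = 778.36 · e^(0.0320 × 298/365) = 778.36 · e^0.026126 = 778.36 × 1.026470 = A$798.9632
Market A$789.34 < fair A$798.9632: forward underpriced → reverse cash-and-carry (short spot, go long the forward).
At maturity, profit = |F_mkt − F*| = |789.34 − 798.9632| = A$9.62 per share

A$9.62 per share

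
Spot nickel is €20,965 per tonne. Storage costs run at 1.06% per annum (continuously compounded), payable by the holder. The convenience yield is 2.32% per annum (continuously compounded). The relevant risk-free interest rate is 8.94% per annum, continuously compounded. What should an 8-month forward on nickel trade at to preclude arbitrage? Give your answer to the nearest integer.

Net carry = r + u − y = 0.0894 + 0.0106 − 0.0232 = 0.0768
F = S·e^((r+u−y)T) = 20965 · e^(0.0768 × 8/12) = 20965 · e^0.051200
= 20965 × 1.052533 = €22,066 per tonne

€22,066 per tonne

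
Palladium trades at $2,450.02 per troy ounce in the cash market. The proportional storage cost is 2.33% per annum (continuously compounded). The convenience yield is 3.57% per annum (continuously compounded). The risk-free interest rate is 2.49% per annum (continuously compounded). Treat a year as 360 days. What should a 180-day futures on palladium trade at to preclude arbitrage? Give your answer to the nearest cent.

$2,465.38 per troy ounce

Net carry = r + u − y = 0.0249 + 0.0233 − 0.0357 = 0.0125
F = S·e^((r+u−y)T) = 2450.02 · e^(0.0125 × 180/360) = 2450.02 · e^0.00625000
= 2450.02 × 1.00626957 = $2,465.38 per troy ounce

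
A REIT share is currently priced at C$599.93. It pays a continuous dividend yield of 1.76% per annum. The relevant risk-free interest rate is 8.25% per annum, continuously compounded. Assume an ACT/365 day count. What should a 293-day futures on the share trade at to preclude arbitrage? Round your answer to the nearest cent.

F = S·e^((r − q)T) = 599.93 · e^((0.0825 − 0.0176) × 293/365)
= 599.93 · e^0.052098 = 599.93 × 1.053479
F = C$632.01

C$632.01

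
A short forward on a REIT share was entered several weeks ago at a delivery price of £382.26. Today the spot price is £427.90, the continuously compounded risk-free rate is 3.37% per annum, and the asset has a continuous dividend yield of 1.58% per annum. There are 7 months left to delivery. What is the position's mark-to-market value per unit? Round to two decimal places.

Current fair forward for the remaining 7 months: F = S·e^((r − q)·T), (r − q) = 0.0337 − 0.0158 = 0.0179
F = 427.90 · e^(0.0179 × 7/12) = 427.90 × 1.010496 = 432.3912
Value of long forward = (F − K)·e^(−rT) = (432.3912 − 382.26) · e^(−0.0337·7/12)
= 50.1312 × 0.980534 = 49.16
Short position value = −(long value) = -£49.16

-£49.16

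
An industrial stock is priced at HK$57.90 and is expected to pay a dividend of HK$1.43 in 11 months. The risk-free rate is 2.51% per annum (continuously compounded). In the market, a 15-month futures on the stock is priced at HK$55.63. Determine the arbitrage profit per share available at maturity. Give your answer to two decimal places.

PV(dividends) I = 1.43·e^(−0.0251·11/12) = 1.3975
Fair futures F* = (S − I)·e^(rT) = (57.90 − 1.3975)·e^0.031375 = 56.5025 × 1.031872 = 58.3033
Market HK$55.63 < fair 58.3033: forward underpriced → reverse cash-and-carry (short the stock, invest proceeds at r, pay the dividends, go long the forward).
Profit at T = |F_mkt − F*| = |55.63 − 58.3033| = HK$2.67 per share

HK$2.67 per share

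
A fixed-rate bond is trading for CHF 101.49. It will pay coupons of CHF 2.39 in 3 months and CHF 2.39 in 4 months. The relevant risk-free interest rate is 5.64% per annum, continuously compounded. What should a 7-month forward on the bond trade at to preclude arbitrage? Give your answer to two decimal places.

PV(coupons) I = 2.39·e^(−0.0564·3/12) + 2.39·e^(−0.0564·4/12)
I = 2.3565 + 2.3455 = 4.7020
F = (S − I)·e^(rT) = (101.49 − 4.7020) · e^(0.0564·7/12)
= 96.7880 · e^0.032900 = 96.7880 × 1.033447 = CHF 100.03

CHF 100.03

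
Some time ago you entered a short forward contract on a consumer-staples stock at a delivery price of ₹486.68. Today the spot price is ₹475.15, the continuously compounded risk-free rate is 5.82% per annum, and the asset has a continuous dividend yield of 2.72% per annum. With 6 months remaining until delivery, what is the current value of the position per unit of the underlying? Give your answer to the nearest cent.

Current fair forward for the remaining 6 months: F = S·e^((r − q)·T), (r − q) = 0.0582 − 0.0272 = 0.0310
F = 475.15 · e^(0.0310 × 6/12) = 475.15 × 1.015621 = 482.5723
Value of long forward = (F − K)·e^(−rT) = (482.5723 − 486.68) · e^(−0.0582·6/12)
= -4.1077 × 0.971319 = -3.99
Short position value = −(long value) = ₹3.99

₹3.99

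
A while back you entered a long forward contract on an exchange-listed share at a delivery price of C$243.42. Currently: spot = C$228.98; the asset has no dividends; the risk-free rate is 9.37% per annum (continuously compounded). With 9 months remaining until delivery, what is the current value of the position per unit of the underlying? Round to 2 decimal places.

C$2.08

Current fair forward for the remaining 9 months: F = S·e^(r·T), r = 0.0937
F = 228.98 · e^(0.0937 × 9/12) = 228.98 × 1.072803 = 245.6504
Value of long forward = (F − K)·e^(−rT) = (245.6504 − 243.42) · e^(−0.0937·9/12)
= 2.2304 × 0.932137 = 2.08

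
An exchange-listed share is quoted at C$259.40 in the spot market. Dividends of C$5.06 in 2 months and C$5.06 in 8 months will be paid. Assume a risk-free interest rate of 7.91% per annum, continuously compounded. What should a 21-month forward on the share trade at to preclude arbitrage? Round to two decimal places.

C$286.66

PV(dividends) I = 5.06·e^(−0.0791·2/12) + 5.06·e^(−0.0791·8/12)
I = 4.9937 + 4.8001 = 9.7938
F = (S − I)·e^(rT) = (259.40 − 9.7938) · e^(0.0791·21/12)
= 249.6062 · e^0.138425 = 249.6062 × 1.148464 = C$286.66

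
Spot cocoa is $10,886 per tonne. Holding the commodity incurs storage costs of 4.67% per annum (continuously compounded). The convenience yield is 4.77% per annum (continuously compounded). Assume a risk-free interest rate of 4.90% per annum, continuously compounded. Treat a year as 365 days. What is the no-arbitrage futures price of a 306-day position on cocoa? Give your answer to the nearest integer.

Net carry = r + u − y = 0.0490 + 0.0467 − 0.0477 = 0.0480
F = S·e^((r+u−y)T) = 10886 · e^(0.0480 × 306/365) = 10886 · e^0.040241
= 10886 × 1.041062 = $11,333 per tonne

$11,333 per tonne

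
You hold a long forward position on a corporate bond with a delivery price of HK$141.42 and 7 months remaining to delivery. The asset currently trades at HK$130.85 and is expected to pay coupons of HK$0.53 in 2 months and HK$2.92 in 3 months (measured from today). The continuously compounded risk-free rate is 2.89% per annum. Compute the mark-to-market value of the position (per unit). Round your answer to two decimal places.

PV(remaining coupons) I = 0.53·e^(−0.0289·2/12) + 2.92·e^(−0.0289·3/12) = 3.4264
Current forward F = (S − I)·e^(rT) = (130.85 − 3.4264)·e^(0.0289·7/12) = 127.4236 × 1.017001 = 129.5899
Value (long) = (F − K)·e^(−rT) = (129.5899 − 141.42) × 0.983283 = -11.6323
Value = -HK$11.63

-HK$11.63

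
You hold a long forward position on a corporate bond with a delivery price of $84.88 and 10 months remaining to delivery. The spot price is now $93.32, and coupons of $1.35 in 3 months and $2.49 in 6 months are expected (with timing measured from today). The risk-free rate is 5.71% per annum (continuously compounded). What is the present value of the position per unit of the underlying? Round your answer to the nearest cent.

PV(remaining coupons) I = 1.35·e^(−0.0571·3/12) + 2.49·e^(−0.0571·6/12) = 3.7508
Current forward F = (S − I)·e^(rT) = (93.32 − 3.7508)·e^(0.0571·10/12) = 89.5692 × 1.048734 = 93.9343
Value (long) = (F − K)·e^(−rT) = (93.9343 − 84.88) × 0.953531 = 8.6336
Value = $8.63

$8.63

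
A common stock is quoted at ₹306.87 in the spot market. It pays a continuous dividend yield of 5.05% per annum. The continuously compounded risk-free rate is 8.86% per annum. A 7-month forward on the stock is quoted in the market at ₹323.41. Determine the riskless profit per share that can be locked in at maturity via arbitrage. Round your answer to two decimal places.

₹9.64 per share

Fair forward: F* = S·e^(carry·T), with carry = (r − q) = 0.0886 − 0.0505 = 0.0381
F* = 306.87 · e^(0.0381 × 7/12) = 306.87 · e^0.022225 = 306.87 × 1.022474 = ₹313.7666
Market ₹323.41 > fair ₹313.7666: forward overpriced → cash-and-carry (buy spot, short the forward).
At maturity, profit = |F_mkt − F*| = |323.41 − 313.7666| = ₹9.64 per share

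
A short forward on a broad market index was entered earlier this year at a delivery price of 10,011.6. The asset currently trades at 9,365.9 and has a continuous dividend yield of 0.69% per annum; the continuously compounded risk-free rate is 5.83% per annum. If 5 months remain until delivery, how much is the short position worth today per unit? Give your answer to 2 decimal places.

432.32

Current fair forward for the remaining 5 months: F = S·e^((r − q)·T), (r − q) = 0.0583 − 0.0069 = 0.0514
F = 9365.9 · e^(0.0514 × 5/12) = 9365.9 × 1.02164765 = 9568.6497
Value of long forward = (F − K)·e^(−rT) = (9568.6497 − 10011.6) · e^(−0.0583·5/12)
= -442.9503 × 0.97600100 = -432.32
Short position value = −(long value) = 432.32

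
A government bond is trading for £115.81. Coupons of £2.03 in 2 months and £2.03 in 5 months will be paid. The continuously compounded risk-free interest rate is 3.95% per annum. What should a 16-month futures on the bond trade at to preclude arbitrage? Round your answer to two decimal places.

£117.84

PV(coupons) I = 2.03·e^(−0.0395·2/12) + 2.03·e^(−0.0395·5/12)
I = 2.0167 + 1.9969 = 4.0136
F = (S − I)·e^(rT) = (115.81 − 4.0136) · e^(0.0395·16/12)
= 111.7964 · e^0.052667 = 111.7964 × 1.054079 = £117.84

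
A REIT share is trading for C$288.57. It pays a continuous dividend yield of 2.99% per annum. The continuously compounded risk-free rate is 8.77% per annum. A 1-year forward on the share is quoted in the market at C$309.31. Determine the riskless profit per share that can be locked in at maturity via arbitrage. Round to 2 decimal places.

Fair forward: F* = S·e^(carry·T), with carry = (r − q) = 0.0877 − 0.0299 = 0.0578
F* = 288.57 · e^(0.0578 × 1) = 288.57 · e^0.057800 = 288.57 × 1.059503 = C$305.7408
Market C$309.31 > fair C$305.7408: forward overpriced → cash-and-carry (buy spot, short the forward).
At maturity, profit = |F_mkt − F*| = |309.31 − 305.7408| = C$3.57 per share

C$3.57 per share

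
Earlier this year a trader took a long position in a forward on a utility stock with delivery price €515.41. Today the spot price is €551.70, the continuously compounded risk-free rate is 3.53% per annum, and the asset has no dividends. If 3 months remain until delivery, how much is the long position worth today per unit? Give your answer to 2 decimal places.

Current fair forward for the remaining 3 months: F = S·e^(r·T), r = 0.0353
F = 551.70 · e^(0.0353 × 3/12) = 551.70 × 1.008864 = 556.5903
Value of long forward = (F − K)·e^(−rT) = (556.5903 − 515.41) · e^(−0.0353·3/12)
= 41.1803 × 0.991214 = 40.82

€40.82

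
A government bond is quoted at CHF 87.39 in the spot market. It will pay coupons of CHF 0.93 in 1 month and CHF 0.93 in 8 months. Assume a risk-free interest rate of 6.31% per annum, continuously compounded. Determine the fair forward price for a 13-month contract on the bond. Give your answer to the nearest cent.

CHF 91.63

PV(coupons) I = 0.93·e^(−0.0631·1/12) + 0.93·e^(−0.0631·8/12)
I = 0.9251 + 0.8917 = 1.8168
F = (S − I)·e^(rT) = (87.39 − 1.8168) · e^(0.0631·13/12)
= 85.5732 · e^0.068358 = 85.5732 × 1.070749 = CHF 91.63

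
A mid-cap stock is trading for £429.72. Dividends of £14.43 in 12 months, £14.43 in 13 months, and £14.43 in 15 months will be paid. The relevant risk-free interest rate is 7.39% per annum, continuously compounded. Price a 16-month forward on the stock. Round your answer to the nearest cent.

£430.21

PV(dividends) I = 14.43·e^(−0.0739·12/12) + 14.43·e^(−0.0739·13/12) + 14.43·e^(−0.0739·15/12)
I = 13.4021 + 13.3198 + 13.1567 = 39.8786
F = (S − I)·e^(rT) = (429.72 − 39.8786) · e^(0.0739·16/12)
= 389.8414 · e^0.098533 = 389.8414 × 1.103551 = £430.21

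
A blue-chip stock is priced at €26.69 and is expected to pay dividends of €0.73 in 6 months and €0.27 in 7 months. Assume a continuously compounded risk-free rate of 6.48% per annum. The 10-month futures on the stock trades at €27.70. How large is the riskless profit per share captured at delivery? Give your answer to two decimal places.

€0.55 per share

PV(dividends) I = 0.73·e^(−0.0648·6/12) + 0.27·e^(−0.0648·7/12) = 0.9667
Fair futures F* = (S − I)·e^(rT) = (26.69 − 0.9667)·e^0.054000 = 25.7233 × 1.055485 = 27.1506
Market €27.70 > fair 27.1506: forward overpriced → cash-and-carry (borrow at r, buy the stock and collect the dividends, short the forward).
Profit at T = |F_mkt − F*| = |27.70 − 27.1506| = €0.55 per share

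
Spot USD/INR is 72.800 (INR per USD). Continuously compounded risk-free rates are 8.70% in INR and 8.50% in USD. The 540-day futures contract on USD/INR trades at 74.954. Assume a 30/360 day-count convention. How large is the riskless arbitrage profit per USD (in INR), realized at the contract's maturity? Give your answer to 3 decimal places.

1.935 per USD (in INR)

Fair futures: F* = S·e^(carry·T), with carry = (r_INR − r_USD) = 0.0870 − 0.0850 = 0.0020
F* = 72.800 · e^(0.0020 × 540/360) = 72.800 · e^0.003000 = 72.800 × 1.003005 = 73.0188
Market 74.954 > fair 73.0188: forward overpriced → cash-and-carry (buy spot, short the forward).
At maturity, profit = |F_mkt − F*| = |74.954 − 73.0188| = 1.935 per USD (in INR)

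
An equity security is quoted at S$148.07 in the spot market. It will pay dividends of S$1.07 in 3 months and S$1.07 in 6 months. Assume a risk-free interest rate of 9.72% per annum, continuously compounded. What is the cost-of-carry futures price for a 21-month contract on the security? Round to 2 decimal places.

PV(dividends) I = 1.07·e^(−0.0972·3/12) + 1.07·e^(−0.0972·6/12)
I = 1.0443 + 1.0192 = 2.0635
F = (S − I)·e^(rT) = (148.07 − 2.0635) · e^(0.0972·21/12)
= 146.0065 · e^0.170100 = 146.0065 × 1.185423 = S$173.08

S$173.08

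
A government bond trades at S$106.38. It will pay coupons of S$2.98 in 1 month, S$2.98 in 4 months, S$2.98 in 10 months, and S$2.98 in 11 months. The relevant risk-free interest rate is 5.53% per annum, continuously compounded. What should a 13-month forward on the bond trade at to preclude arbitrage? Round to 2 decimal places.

S$100.66

PV(coupons) I = 2.98·e^(−0.0553·1/12) + 2.98·e^(−0.0553·4/12) + 2.98·e^(−0.0553·10/12) + 2.98·e^(−0.0553·11/12)
I = 2.9663 + 2.9256 + 2.8458 + 2.8327 = 11.5704
F = (S − I)·e^(rT) = (106.38 − 11.5704) · e^(0.0553·13/12)
= 94.8096 · e^0.059908 = 94.8096 × 1.061739 = S$100.66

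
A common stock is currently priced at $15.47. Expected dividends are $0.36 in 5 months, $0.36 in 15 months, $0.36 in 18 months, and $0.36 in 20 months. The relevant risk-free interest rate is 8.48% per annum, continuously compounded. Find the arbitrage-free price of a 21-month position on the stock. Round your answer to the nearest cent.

PV(dividends) I = 0.36·e^(−0.0848·5/12) + 0.36·e^(−0.0848·15/12) + 0.36·e^(−0.0848·18/12) + 0.36·e^(−0.0848·20/12)
I = 0.3475 + 0.3238 + 0.3170 + 0.3126 = 1.3009
F = (S − I)·e^(rT) = (15.47 − 1.3009) · e^(0.0848·21/12)
= 14.1691 · e^0.148400 = 14.1691 × 1.159977 = $16.44

$16.44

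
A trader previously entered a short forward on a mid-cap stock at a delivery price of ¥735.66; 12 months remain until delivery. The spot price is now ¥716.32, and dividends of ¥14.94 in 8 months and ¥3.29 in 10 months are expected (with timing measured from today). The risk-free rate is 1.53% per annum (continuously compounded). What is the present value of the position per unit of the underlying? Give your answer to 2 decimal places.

¥26.21

PV(remaining dividends) I = 14.94·e^(−0.0153·8/12) + 3.29·e^(−0.0153·10/12) = 18.0367
Current forward F = (S − I)·e^(rT) = (716.32 − 18.0367)·e^(0.0153·12/12) = 698.2833 × 1.015418 = 709.0494
Value (long) = (F − K)·e^(−rT) = (709.0494 − 735.66) × 0.984816 = -26.2065
Short position value = −(long value) = ¥26.21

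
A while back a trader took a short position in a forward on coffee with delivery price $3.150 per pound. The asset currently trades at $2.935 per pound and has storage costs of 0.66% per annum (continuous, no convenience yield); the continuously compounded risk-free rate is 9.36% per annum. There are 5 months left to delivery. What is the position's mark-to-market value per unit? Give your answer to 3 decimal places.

$0.086 per pound

Current fair forward for the remaining 5 months: F = S·e^((r + u)·T), (r + u) = 0.0936 + 0.0066 = 0.1002
F = 2.935 · e^(0.1002 × 5/12) = 2.935 × 1.042634 = 3.0601
Value of long forward = (F − K)·e^(−rT) = (3.0601 − 3.150) · e^(−0.0936·5/12)
= -0.0899 × 0.961751 = -0.086
Short position value = −(long value) = $0.086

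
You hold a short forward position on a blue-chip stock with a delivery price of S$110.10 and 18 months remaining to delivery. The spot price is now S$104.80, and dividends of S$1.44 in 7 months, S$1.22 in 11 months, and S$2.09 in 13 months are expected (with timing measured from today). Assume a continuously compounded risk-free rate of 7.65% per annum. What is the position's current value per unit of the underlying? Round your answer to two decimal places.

-S$2.20

PV(remaining dividends) I = 1.44·e^(−0.0765·7/12) + 1.22·e^(−0.0765·11/12) + 2.09·e^(−0.0765·13/12) = 4.4383
Current forward F = (S − I)·e^(rT) = (104.80 − 4.4383)·e^(0.0765·18/12) = 100.3617 × 1.121593 = 112.5650
Value (long) = (F − K)·e^(−rT) = (112.5650 − 110.10) × 0.891589 = 2.1978
Short position value = −(long value) = -S$2.20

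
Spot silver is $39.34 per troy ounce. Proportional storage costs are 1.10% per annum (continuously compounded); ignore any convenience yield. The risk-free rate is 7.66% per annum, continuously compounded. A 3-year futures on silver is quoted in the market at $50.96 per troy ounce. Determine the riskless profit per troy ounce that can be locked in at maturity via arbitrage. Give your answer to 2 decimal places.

$0.20 per troy ounce

Fair futures: F* = S·e^(carry·T), with carry = (r + u) = 0.0766 + 0.0110 = 0.0876
F* = 39.34 · e^(0.0876 × 3) = 39.34 · e^0.262800 = 39.34 × 1.300567 = $51.1643
Market $50.96 < fair $51.1643: forward underpriced → reverse cash-and-carry (short spot, go long the forward).
At maturity, profit = |F_mkt − F*| = |50.96 − 51.1643| = $0.20 per troy ounce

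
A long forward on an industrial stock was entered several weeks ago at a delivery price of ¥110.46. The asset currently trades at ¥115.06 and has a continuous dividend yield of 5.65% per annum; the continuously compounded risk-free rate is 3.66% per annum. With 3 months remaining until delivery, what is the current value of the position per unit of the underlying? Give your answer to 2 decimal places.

Current fair forward for the remaining 3 months: F = S·e^((r − q)·T), (r − q) = 0.0366 − 0.0565 = -0.0199
F = 115.06 · e^(-0.0199 × 3/12) = 115.06 × 0.995037 = 114.4890
Value of long forward = (F − K)·e^(−rT) = (114.4890 − 110.46) · e^(−0.0366·3/12)
= 4.0290 × 0.990892 = 3.99

¥3.99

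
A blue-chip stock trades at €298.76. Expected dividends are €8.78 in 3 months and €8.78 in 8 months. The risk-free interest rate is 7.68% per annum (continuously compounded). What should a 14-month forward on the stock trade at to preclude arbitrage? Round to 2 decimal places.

PV(dividends) I = 8.78·e^(−0.0768·3/12) + 8.78·e^(−0.0768·8/12)
I = 8.6130 + 8.3418 = 16.9548
F = (S − I)·e^(rT) = (298.76 − 16.9548) · e^(0.0768·14/12)
= 281.8052 · e^0.089600 = 281.8052 × 1.093737 = €308.22

€308.22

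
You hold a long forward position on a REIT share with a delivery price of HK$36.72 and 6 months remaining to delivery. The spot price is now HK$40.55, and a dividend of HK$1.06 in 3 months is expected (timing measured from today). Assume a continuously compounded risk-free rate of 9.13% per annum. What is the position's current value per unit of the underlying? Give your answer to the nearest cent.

HK$4.43

PV(remaining dividends) I = 1.06·e^(−0.0913·3/12) = 1.0361
Current forward F = (S − I)·e^(rT) = (40.55 − 1.0361)·e^(0.0913·6/12) = 39.5139 × 1.046708 = 41.3595
Value (long) = (F − K)·e^(−rT) = (41.3595 − 36.72) × 0.955376 = 4.4325
Value = HK$4.43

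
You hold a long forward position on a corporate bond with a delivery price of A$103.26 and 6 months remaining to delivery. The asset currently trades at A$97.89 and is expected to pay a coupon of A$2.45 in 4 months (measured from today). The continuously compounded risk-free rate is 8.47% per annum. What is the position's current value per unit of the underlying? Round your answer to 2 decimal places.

-A$3.47

PV(remaining coupons) I = 2.45·e^(−0.0847·4/12) = 2.3818
Current forward F = (S − I)·e^(rT) = (97.89 − 2.3818)·e^(0.0847·6/12) = 95.5082 × 1.043260 = 99.6399
Value (long) = (F − K)·e^(−rT) = (99.6399 − 103.26) × 0.958534 = -3.4700
Value = -A$3.47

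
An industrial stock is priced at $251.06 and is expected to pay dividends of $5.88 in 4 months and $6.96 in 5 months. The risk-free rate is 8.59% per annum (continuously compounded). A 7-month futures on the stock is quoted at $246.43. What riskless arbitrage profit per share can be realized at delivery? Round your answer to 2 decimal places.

PV(dividends) I = 5.88·e^(−0.0859·4/12) + 6.96·e^(−0.0859·5/12) = 12.4293
Fair futures F* = (S − I)·e^(rT) = (251.06 − 12.4293)·e^0.050108 = 238.6307 × 1.051385 = 250.8927
Market $246.43 < fair 250.8927: forward underpriced → reverse cash-and-carry (short the stock, invest proceeds at r, pay the dividends, go long the forward).
Profit at T = |F_mkt − F*| = |246.43 − 250.8927| = $4.46 per share

$4.46 per share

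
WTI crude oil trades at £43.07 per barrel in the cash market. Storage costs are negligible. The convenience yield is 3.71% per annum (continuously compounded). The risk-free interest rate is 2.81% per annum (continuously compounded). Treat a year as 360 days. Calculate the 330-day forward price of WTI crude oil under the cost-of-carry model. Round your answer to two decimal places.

Net carry = r + u − y = 0.0281 + 0.0000 − 0.0371 = -0.0090
F = S·e^((r+u−y)T) = 43.07 · e^(-0.0090 × 330/360) = 43.07 · e^-0.008250
= 43.07 × 0.991784 = £42.72 per barrel

£42.72 per barrel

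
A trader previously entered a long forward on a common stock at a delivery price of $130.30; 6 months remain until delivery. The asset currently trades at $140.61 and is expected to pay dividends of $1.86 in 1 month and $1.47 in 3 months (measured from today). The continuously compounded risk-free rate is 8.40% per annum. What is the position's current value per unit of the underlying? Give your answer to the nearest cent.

PV(remaining dividends) I = 1.86·e^(−0.0840·1/12) + 1.47·e^(−0.0840·3/12) = 3.2865
Current forward F = (S − I)·e^(rT) = (140.61 − 3.2865)·e^(0.0840·6/12) = 137.3235 × 1.042894 = 143.2139
Value (long) = (F − K)·e^(−rT) = (143.2139 − 130.30) × 0.958870 = 12.3828
Value = $12.38

$12.38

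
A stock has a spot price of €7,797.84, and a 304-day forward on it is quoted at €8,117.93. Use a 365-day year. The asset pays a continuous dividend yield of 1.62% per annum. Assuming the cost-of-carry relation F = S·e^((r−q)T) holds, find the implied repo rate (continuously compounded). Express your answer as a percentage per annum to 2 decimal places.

6.45%

From F = S·e^((r−q)T): (r − q) = ln(F/S)/T
ln(8117.93/7797.84) = ln(1.041049) = 0.040229
(r − q) = 0.040229 / (304/365) = 0.048301
r = ln(F/S)/T + q = 0.048301 + 0.0162 = 0.064501
r = 6.45%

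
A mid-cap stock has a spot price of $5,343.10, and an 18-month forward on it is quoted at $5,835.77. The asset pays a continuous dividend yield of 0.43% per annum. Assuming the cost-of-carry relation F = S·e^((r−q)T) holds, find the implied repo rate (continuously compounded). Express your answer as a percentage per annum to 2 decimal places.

From F = S·e^((r−q)T): (r − q) = ln(F/S)/T
ln(5835.77/5343.10) = ln(1.092207) = 0.088200
(r − q) = 0.088200 / (18/12) = 0.058800
r = ln(F/S)/T + q = 0.058800 + 0.0043 = 0.063100
r = 6.31%

6.31%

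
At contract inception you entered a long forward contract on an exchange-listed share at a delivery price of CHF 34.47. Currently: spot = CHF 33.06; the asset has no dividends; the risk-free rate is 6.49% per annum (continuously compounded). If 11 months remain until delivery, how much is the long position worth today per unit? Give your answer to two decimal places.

Current fair forward for the remaining 11 months: F = S·e^(r·T), r = 0.0649
F = 33.06 · e^(0.0649 × 11/12) = 33.06 × 1.061297 = 35.0865
Value of long forward = (F − K)·e^(−rT) = (35.0865 − 34.47) · e^(−0.0649·11/12)
= 0.6165 × 0.942243 = 0.58

CHF 0.58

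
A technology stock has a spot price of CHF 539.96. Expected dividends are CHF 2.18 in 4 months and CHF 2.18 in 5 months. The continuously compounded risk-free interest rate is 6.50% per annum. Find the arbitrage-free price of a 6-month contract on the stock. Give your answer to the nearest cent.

CHF 553.40

PV(dividends) I = 2.18·e^(−0.0650·4/12) + 2.18·e^(−0.0650·5/12)
I = 2.1333 + 2.1218 = 4.2551
F = (S − I)·e^(rT) = (539.96 − 4.2551) · e^(0.0650·6/12)
= 535.7049 · e^0.032500 = 535.7049 × 1.033034 = CHF 553.40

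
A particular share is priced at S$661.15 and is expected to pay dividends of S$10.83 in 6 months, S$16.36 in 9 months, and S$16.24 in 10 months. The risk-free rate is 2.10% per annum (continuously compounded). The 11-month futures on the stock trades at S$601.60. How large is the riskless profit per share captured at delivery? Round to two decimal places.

PV(dividends) I = 10.83·e^(−0.0210·6/12) + 16.36·e^(−0.0210·9/12) + 16.24·e^(−0.0210·10/12) = 42.7795
Fair futures F* = (S − I)·e^(rT) = (661.15 − 42.7795)·e^0.019250 = 618.3705 × 1.019436 = 630.3891
Market S$601.60 < fair 630.3891: forward underpriced → reverse cash-and-carry (short the stock, invest proceeds at r, pay the dividends, go long the forward).
Profit at T = |F_mkt − F*| = |601.60 − 630.3891| = S$28.79 per share

S$28.79 per share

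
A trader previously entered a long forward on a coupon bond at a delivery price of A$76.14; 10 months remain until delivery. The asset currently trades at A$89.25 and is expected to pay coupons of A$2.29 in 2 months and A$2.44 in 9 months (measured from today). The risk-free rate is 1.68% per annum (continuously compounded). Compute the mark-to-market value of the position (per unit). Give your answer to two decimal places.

PV(remaining coupons) I = 2.29·e^(−0.0168·2/12) + 2.44·e^(−0.0168·9/12) = 4.6930
Current forward F = (S − I)·e^(rT) = (89.25 − 4.6930)·e^(0.0168·10/12) = 84.5570 × 1.014098 = 85.7491
Value (long) = (F − K)·e^(−rT) = (85.7491 − 76.14) × 0.986098 = 9.4755
Value = A$9.48

A$9.48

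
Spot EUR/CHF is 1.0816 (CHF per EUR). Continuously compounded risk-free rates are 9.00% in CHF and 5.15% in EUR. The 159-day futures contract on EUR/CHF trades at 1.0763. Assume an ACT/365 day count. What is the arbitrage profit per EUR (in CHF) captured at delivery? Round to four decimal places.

0.0236 per EUR (in CHF)

Fair futures: F* = S·e^(carry·T), with carry = (r_CHF − r_EUR) = 0.0900 − 0.0515 = 0.0385
F* = 1.0816 · e^(0.0385 × 159/365) = 1.0816 · e^0.016771 = 1.0816 × 1.016912 = 1.0999
Market 1.0763 < fair 1.0999: forward underpriced → reverse cash-and-carry (short spot, go long the forward).
At maturity, profit = |F_mkt − F*| = |1.0763 − 1.0999| = 0.0236 per EUR (in CHF)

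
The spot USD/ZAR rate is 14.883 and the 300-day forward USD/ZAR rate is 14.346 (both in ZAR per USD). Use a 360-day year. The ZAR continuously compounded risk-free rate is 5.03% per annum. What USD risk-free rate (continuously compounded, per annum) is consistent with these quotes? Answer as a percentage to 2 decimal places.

F = S·e^((r_ZAR − r_USD)T) ⇒ r_USD = r_ZAR − ln(F/S)/T
ln(14.346/14.883) = -0.036748; /(300/360) = -0.044098
r_USD = 0.0503 + 0.044098 = 0.094398
r_USD = 9.44%

9.44%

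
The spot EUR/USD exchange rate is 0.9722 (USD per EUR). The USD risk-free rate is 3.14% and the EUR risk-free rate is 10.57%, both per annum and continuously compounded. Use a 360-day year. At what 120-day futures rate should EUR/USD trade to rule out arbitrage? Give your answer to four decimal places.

F = S·e^((r_USD − r_EUR)T) = 0.9722 · e^((0.0314 − 0.1057) × 120/360)
= 0.9722 · e^-0.024767 = 0.9722 × 0.975537
F = 0.9484 USD per EUR

0.9484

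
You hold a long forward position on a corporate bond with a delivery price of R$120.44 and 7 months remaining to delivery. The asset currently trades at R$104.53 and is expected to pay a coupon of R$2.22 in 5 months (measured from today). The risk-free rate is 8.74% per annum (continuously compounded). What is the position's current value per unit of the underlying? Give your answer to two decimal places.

PV(remaining coupons) I = 2.22·e^(−0.0874·5/12) = 2.1406
Current forward F = (S − I)·e^(rT) = (104.53 − 2.1406)·e^(0.0874·7/12) = 102.3894 × 1.052305 = 107.7449
Value (long) = (F − K)·e^(−rT) = (107.7449 − 120.44) × 0.950295 = -12.0641
Value = -R$12.06

-R$12.06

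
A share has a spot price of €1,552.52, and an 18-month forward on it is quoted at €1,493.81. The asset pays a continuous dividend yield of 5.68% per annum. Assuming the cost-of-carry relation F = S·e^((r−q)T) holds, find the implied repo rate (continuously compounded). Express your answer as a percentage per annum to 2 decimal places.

3.11%

From F = S·e^((r−q)T): (r − q) = ln(F/S)/T
ln(1493.81/1552.52) = ln(0.962184) = -0.038550
(r − q) = -0.038550 / (18/12) = -0.025700
r = ln(F/S)/T + q = -0.025700 + 0.0568 = 0.031100
r = 3.11%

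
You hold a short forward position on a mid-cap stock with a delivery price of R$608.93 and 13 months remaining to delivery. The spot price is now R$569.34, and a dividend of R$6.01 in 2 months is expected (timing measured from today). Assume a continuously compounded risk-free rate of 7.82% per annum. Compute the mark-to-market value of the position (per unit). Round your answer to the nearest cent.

PV(remaining dividends) I = 6.01·e^(−0.0782·2/12) = 5.9322
Current forward F = (S − I)·e^(rT) = (569.34 − 5.9322)·e^(0.0782·13/12) = 563.4078 × 1.088409 = 613.2181
Value (long) = (F − K)·e^(−rT) = (613.2181 − 608.93) × 0.918773 = 3.9398
Short position value = −(long value) = -R$3.94

-R$3.94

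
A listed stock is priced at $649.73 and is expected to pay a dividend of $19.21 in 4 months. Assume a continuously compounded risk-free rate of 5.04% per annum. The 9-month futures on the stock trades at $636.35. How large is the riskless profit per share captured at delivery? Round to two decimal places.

PV(dividends) I = 19.21·e^(−0.0504·4/12) = 18.8900
Fair futures F* = (S − I)·e^(rT) = (649.73 − 18.8900)·e^0.037800 = 630.8400 × 1.038524 = 655.1425
Market $636.35 < fair 655.1425: forward underpriced → reverse cash-and-carry (short the stock, invest proceeds at r, pay the dividends, go long the forward).
Profit at T = |F_mkt − F*| = |636.35 − 655.1425| = $18.79 per share

$18.79 per share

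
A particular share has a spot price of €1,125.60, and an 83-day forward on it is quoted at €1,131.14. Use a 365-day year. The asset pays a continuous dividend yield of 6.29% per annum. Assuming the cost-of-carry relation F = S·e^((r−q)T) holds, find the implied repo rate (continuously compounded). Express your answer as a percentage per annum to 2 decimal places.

From F = S·e^((r−q)T): (r − q) = ln(F/S)/T
ln(1131.14/1125.60) = ln(1.004922) = 0.004910
(r − q) = 0.004910 / (83/365) = 0.021592
r = ln(F/S)/T + q = 0.021592 + 0.0629 = 0.084492
r = 8.45%

8.45%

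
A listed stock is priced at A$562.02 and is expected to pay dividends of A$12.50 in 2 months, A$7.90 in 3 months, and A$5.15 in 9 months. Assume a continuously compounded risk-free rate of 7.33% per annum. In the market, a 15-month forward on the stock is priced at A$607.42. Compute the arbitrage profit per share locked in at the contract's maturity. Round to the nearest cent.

A$18.85 per share

PV(dividends) I = 12.50·e^(−0.0733·2/12) + 7.90·e^(−0.0733·3/12) + 5.15·e^(−0.0733·9/12) = 24.9793
Fair forward F* = (S − I)·e^(rT) = (562.02 − 24.9793)·e^0.091625 = 537.0407 × 1.095954 = 588.5719
Market A$607.42 > fair 588.5719: forward overpriced → cash-and-carry (borrow at r, buy the stock and collect the dividends, short the forward).
Profit at T = |F_mkt − F*| = |607.42 − 588.5719| = A$18.85 per share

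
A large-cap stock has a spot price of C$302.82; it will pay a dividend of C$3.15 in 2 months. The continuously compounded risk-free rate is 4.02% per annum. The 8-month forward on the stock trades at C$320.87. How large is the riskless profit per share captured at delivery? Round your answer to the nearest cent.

PV(dividends) I = 3.15·e^(−0.0402·2/12) = 3.1290
Fair forward F* = (S − I)·e^(rT) = (302.82 − 3.1290)·e^0.026800 = 299.6910 × 1.027162 = 307.8312
Market C$320.87 > fair 307.8312: forward overpriced → cash-and-carry (borrow at r, buy the stock and collect the dividends, short the forward).
Profit at T = |F_mkt − F*| = |320.87 − 307.8312| = C$13.04 per share

C$13.04 per share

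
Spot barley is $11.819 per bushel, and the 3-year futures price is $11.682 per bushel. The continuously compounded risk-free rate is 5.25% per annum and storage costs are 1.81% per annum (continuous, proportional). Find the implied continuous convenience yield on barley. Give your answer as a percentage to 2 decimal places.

7.45%

F = S·e^((r+u−y)T) ⇒ (r+u−y) = ln(F/S)/T
ln(11.682/11.819) = -0.011659; /T ⇒ -0.003886
y = r + u − ln(F/S)/T = 0.0525 + 0.0181 + 0.003886 = 0.074486
y = 7.45%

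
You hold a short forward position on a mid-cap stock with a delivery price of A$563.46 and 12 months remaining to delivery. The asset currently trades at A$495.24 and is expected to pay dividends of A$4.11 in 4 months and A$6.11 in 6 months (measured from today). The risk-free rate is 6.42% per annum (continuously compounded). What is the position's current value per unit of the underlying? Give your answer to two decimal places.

A$43.12

PV(remaining dividends) I = 4.11·e^(−0.0642·4/12) + 6.11·e^(−0.0642·6/12) = 9.9400
Current forward F = (S − I)·e^(rT) = (495.24 − 9.9400)·e^(0.0642·12/12) = 485.3000 × 1.066306 = 517.4783
Value (long) = (F − K)·e^(−rT) = (517.4783 − 563.46) × 0.937817 = -43.1224
Short position value = −(long value) = A$43.12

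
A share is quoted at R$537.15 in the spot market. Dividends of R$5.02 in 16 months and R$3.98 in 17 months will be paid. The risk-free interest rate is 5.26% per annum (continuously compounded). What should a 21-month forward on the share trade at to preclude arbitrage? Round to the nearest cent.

PV(dividends) I = 5.02·e^(−0.0526·16/12) + 3.98·e^(−0.0526·17/12)
I = 4.6800 + 3.6942 = 8.3742
F = (S − I)·e^(rT) = (537.15 − 8.3742) · e^(0.0526·21/12)
= 528.7758 · e^0.092050 = 528.7758 × 1.096420 = R$579.76

R$579.76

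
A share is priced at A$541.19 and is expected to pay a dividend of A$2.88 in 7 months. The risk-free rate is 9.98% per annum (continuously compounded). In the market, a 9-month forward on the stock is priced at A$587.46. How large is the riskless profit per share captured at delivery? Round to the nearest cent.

A$7.14 per share

PV(dividends) I = 2.88·e^(−0.0998·7/12) = 2.7171
Fair forward F* = (S − I)·e^(rT) = (541.19 − 2.7171)·e^0.074850 = 538.4729 × 1.077722 = 580.3241
Market A$587.46 > fair 580.3241: forward overpriced → cash-and-carry (borrow at r, buy the stock and collect the dividends, short the forward).
Profit at T = |F_mkt − F*| = |587.46 − 580.3241| = A$7.14 per share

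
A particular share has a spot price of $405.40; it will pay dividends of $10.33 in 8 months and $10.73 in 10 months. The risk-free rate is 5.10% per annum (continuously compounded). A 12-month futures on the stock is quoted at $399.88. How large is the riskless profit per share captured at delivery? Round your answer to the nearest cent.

PV(dividends) I = 10.33·e^(−0.0510·8/12) + 10.73·e^(−0.0510·10/12) = 20.2682
Fair futures F* = (S − I)·e^(rT) = (405.40 − 20.2682)·e^0.051000 = 385.1318 × 1.052323 = 405.2831
Market $399.88 < fair 405.2831: forward underpriced → reverse cash-and-carry (short the stock, invest proceeds at r, pay the dividends, go long the forward).
Profit at T = |F_mkt − F*| = |399.88 − 405.2831| = $5.40 per share

$5.40 per share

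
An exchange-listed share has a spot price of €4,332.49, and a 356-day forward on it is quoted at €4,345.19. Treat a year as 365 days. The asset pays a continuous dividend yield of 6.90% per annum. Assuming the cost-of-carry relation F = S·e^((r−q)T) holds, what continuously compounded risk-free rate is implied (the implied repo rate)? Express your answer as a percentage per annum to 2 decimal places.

From F = S·e^((r−q)T): (r − q) = ln(F/S)/T
ln(4345.19/4332.49) = ln(1.002931) = 0.002927
(r − q) = 0.002927 / (356/365) = 0.003001
r = ln(F/S)/T + q = 0.003001 + 0.0690 = 0.072001
r = 7.20%

7.20%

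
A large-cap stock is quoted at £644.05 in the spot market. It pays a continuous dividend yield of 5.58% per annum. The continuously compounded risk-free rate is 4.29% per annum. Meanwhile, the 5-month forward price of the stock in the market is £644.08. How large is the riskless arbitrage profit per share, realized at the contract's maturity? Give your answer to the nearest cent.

Fair forward: F* = S·e^(carry·T), with carry = (r − q) = 0.0429 − 0.0558 = -0.0129
F* = 644.05 · e^(-0.0129 × 5/12) = 644.05 · e^-0.005375 = 644.05 × 0.994639 = £640.5972
Market £644.08 > fair £640.5972: forward overpriced → cash-and-carry (buy spot, short the forward).
At maturity, profit = |F_mkt − F*| = |644.08 − 640.5972| = £3.48 per share

£3.48 per share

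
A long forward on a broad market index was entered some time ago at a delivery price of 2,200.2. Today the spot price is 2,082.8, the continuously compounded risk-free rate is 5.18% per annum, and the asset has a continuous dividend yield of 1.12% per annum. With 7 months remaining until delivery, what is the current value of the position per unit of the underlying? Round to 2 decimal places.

-65.47

Current fair forward for the remaining 7 months: F = S·e^((r − q)·T), (r − q) = 0.0518 − 0.0112 = 0.0406
F = 2082.8 · e^(0.0406 × 7/12) = 2082.8 × 1.02396601 = 2132.7164
Value of long forward = (F − K)·e^(−rT) = (2132.7164 − 2200.2) · e^(−0.0518·7/12)
= -67.4836 × 0.97023529 = -65.47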